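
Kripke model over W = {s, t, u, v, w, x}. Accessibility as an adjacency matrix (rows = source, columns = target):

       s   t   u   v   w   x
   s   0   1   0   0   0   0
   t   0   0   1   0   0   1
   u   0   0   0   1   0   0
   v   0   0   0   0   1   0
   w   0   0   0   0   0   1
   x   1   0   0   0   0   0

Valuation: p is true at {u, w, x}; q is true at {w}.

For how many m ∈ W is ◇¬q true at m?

5

s: successors {t}; ¬q there: t:T. ✓
t: successors {u, x}; ¬q there: u:T, x:T. ✓
u: successors {v}; ¬q there: v:T. ✓
v: successors {w}; ¬q there: w:F. ✗
w: successors {x}; ¬q there: x:T. ✓
x: successors {s}; ¬q there: s:T. ✓
Satisfying worlds: {s, t, u, w, x}.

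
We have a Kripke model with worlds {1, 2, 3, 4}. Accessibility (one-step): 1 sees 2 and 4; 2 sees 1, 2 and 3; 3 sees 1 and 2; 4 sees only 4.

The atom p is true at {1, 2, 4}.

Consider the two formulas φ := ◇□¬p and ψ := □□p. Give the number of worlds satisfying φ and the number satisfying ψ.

For ◇□¬p:
1: successors {2, 4}; □¬p there: 2:F, 4:F. ✗
2: successors {1, 2, 3}; □¬p there: 1:F, 2:F, 3:F. ✗
3: successors {1, 2}; □¬p there: 1:F, 2:F. ✗
4: successors {4}; □¬p there: 4:F. ✗
— 0 worlds.
For □□p:
1: successors {2, 4}; □p there: 2:F, 4:T. ✗
2: successors {1, 2, 3}; □p there: 1:T, 2:F, 3:T. ✗
3: successors {1, 2}; □p there: 1:T, 2:F. ✗
4: successors {4}; □p there: 4:T. ✓
— 1 world.

0 and 1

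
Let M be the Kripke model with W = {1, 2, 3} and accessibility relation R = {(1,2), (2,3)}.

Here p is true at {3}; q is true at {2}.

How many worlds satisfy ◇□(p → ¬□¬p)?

1

1: successors {2}; □(p → ¬□¬p) there: 2:F. ✗
2: successors {3}; □(p → ¬□¬p) there: 3:T. ✓
3: no successors, so ◇□(p → ¬□¬p) fails. ✗
Satisfying worlds: {2}.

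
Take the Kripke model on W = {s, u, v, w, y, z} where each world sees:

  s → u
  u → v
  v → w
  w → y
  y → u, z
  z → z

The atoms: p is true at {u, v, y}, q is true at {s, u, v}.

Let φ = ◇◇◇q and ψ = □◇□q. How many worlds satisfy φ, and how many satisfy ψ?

For ◇◇◇q:
s: successors {u}; ◇◇q there: u:F. ✗
u: successors {v}; ◇◇q there: v:F. ✗
v: successors {w}; ◇◇q there: w:T. ✓
w: successors {y}; ◇◇q there: y:T. ✓
y: successors {u, z}; ◇◇q there: u:F, z:F. ✗
z: successors {z}; ◇◇q there: z:F. ✗
— 2 worlds.
For □◇□q:
s: successors {u}; ◇□q there: u:F. ✗
u: successors {v}; ◇□q there: v:F. ✗
v: successors {w}; ◇□q there: w:F. ✗
w: successors {y}; ◇□q there: y:T. ✓
y: successors {u, z}; ◇□q there: u:F, z:F. ✗
z: successors {z}; ◇□q there: z:F. ✗
— 1 world.

2 and 1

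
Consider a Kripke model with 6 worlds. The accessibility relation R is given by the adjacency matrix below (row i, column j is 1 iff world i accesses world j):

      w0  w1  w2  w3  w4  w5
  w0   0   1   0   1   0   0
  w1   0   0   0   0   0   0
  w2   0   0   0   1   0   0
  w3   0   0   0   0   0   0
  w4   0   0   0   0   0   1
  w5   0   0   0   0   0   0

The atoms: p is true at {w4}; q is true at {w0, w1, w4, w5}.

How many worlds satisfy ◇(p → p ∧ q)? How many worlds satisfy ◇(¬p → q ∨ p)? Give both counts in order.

For ◇(p → p ∧ q):
w0: successors {w1, w3}; p → p ∧ q there: w1:T, w3:T. ✓
w1: no successors, so ◇(p → p ∧ q) fails. ✗
w2: successors {w3}; p → p ∧ q there: w3:T. ✓
w3: no successors, so ◇(p → p ∧ q) fails. ✗
w4: successors {w5}; p → p ∧ q there: w5:T. ✓
w5: no successors, so ◇(p → p ∧ q) fails. ✗
— 3 worlds.
For ◇(¬p → q ∨ p):
w0: successors {w1, w3}; ¬p → q ∨ p there: w1:T, w3:F. ✓
w1: no successors, so ◇(¬p → q ∨ p) fails. ✗
w2: successors {w3}; ¬p → q ∨ p there: w3:F. ✗
w3: no successors, so ◇(¬p → q ∨ p) fails. ✗
w4: successors {w5}; ¬p → q ∨ p there: w5:T. ✓
w5: no successors, so ◇(¬p → q ∨ p) fails. ✗
— 2 worlds.

3 and 2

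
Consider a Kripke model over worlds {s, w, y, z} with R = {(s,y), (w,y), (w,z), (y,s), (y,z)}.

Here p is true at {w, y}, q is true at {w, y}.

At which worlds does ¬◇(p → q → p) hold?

s: ◇(p → q → p) is T. ✗
w: ◇(p → q → p) is T. ✗
y: ◇(p → q → p) is T. ✗
z: ◇(p → q → p) is F. ✓

{z}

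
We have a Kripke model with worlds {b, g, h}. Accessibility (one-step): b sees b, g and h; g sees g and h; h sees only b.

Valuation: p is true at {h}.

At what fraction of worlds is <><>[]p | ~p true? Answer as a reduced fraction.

2/3

b: <><>[]p is F, ~p is T. ✓
g: <><>[]p is F, ~p is T. ✓
h: <><>[]p is F, ~p is F. ✗
That's 2 of 3 worlds, so 2/3.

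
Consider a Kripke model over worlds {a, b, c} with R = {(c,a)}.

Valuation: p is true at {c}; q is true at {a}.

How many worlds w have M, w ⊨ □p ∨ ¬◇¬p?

2

a: □p is T, ¬◇¬p is T. ✓
b: □p is T, ¬◇¬p is T. ✓
c: □p is F, ¬◇¬p is F. ✗
Satisfying worlds: {a, b}.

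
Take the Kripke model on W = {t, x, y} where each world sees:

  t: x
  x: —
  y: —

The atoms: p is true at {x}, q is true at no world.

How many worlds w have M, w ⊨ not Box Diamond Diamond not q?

t: Box Diamond Diamond not q is F. ✓
x: Box Diamond Diamond not q is T. ✗
y: Box Diamond Diamond not q is T. ✗
Satisfying worlds: {t}.

1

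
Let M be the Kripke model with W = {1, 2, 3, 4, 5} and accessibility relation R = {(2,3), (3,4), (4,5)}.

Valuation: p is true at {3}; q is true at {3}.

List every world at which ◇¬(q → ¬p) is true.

1: no successors, so ◇¬(q → ¬p) fails. ✗
2: successors {3}; ¬(q → ¬p) there: 3:T. ✓
3: successors {4}; ¬(q → ¬p) there: 4:F. ✗
4: successors {5}; ¬(q → ¬p) there: 5:F. ✗
5: no successors, so ◇¬(q → ¬p) fails. ✗

{2}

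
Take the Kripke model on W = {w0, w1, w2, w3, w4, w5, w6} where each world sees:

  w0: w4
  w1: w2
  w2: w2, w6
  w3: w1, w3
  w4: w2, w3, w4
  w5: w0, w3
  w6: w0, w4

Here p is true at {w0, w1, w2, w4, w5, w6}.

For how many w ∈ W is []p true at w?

4

w0: successors {w4}; p there: w4:T. ✓
w1: successors {w2}; p there: w2:T. ✓
w2: successors {w2, w6}; p there: w2:T, w6:T. ✓
w3: successors {w1, w3}; p there: w1:T, w3:F. ✗
w4: successors {w2, w3, w4}; p there: w2:T, w3:F, w4:T. ✗
w5: successors {w0, w3}; p there: w0:T, w3:F. ✗
w6: successors {w0, w4}; p there: w0:T, w4:T. ✓
Satisfying worlds: {w0, w1, w2, w6}.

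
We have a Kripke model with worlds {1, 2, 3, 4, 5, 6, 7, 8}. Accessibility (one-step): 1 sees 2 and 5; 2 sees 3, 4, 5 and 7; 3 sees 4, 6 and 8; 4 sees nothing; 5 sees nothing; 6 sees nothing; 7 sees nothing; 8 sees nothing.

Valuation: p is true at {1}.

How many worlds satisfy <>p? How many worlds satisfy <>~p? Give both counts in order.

0 and 3

For <>p:
1: successors {2, 5}; p there: 2:F, 5:F. ✗
2: successors {3, 4, 5, 7}; p there: 3:F, 4:F, 5:F, 7:F. ✗
3: successors {4, 6, 8}; p there: 4:F, 6:F, 8:F. ✗
4: no successors, so <>p fails. ✗
5: no successors, so <>p fails. ✗
6: no successors, so <>p fails. ✗
7: no successors, so <>p fails. ✗
8: no successors, so <>p fails. ✗
— 0 worlds.
For <>~p:
1: successors {2, 5}; ~p there: 2:T, 5:T. ✓
2: successors {3, 4, 5, 7}; ~p there: 3:T, 4:T, 5:T, 7:T. ✓
3: successors {4, 6, 8}; ~p there: 4:T, 6:T, 8:T. ✓
4: no successors, so <>~p fails. ✗
5: no successors, so <>~p fails. ✗
6: no successors, so <>~p fails. ✗
7: no successors, so <>~p fails. ✗
8: no successors, so <>~p fails. ✗
— 3 worlds.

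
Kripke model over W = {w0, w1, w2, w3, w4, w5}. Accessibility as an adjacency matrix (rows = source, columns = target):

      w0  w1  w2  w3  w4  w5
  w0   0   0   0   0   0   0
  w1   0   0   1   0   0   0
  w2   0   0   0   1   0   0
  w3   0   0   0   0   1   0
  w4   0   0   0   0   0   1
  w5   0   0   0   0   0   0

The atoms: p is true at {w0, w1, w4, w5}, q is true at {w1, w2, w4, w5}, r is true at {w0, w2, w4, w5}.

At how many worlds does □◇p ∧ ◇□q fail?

4

w0: □◇p is T, ◇□q is F. ✗
w1: □◇p is F, ◇□q is F. ✗
w2: □◇p is T, ◇□q is T. ✓
w3: □◇p is T, ◇□q is T. ✓
w4: □◇p is F, ◇□q is T. ✗
w5: □◇p is T, ◇□q is F. ✗
Satisfying worlds: {w2, w3}.
So □◇p ∧ ◇□q fails at the other 4 worlds.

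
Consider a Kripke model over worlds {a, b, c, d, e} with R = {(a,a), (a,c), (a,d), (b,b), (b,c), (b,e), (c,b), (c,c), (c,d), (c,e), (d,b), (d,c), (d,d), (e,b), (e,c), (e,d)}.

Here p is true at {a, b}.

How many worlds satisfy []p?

a: successors {a, c, d}; p there: a:T, c:F, d:F. ✗
b: successors {b, c, e}; p there: b:T, c:F, e:F. ✗
c: successors {b, c, d, e}; p there: b:T, c:F, d:F, e:F. ✗
d: successors {b, c, d}; p there: b:T, c:F, d:F. ✗
e: successors {b, c, d}; p there: b:T, c:F, d:F. ✗
Satisfying worlds: ∅.

0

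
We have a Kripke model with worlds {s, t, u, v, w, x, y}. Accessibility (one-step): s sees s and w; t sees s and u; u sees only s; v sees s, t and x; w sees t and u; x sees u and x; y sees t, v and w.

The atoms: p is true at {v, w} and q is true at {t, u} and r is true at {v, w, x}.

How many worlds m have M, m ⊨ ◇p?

2

s: successors {s, w}; p there: s:F, w:T. ✓
t: successors {s, u}; p there: s:F, u:F. ✗
u: successors {s}; p there: s:F. ✗
v: successors {s, t, x}; p there: s:F, t:F, x:F. ✗
w: successors {t, u}; p there: t:F, u:F. ✗
x: successors {u, x}; p there: u:F, x:F. ✗
y: successors {t, v, w}; p there: t:F, v:T, w:T. ✓
Satisfying worlds: {s, y}.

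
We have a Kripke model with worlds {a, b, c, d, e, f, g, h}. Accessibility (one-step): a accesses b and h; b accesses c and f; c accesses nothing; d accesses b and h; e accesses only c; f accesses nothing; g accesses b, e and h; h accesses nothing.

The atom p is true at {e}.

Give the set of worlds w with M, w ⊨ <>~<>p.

{a, b, d, e, g}

a: successors {b, h}; ~<>p there: b:T, h:T. ✓
b: successors {c, f}; ~<>p there: c:T, f:T. ✓
c: no successors, so <>~<>p fails. ✗
d: successors {b, h}; ~<>p there: b:T, h:T. ✓
e: successors {c}; ~<>p there: c:T. ✓
f: no successors, so <>~<>p fails. ✗
g: successors {b, e, h}; ~<>p there: b:T, e:T, h:T. ✓
h: no successors, so <>~<>p fails. ✗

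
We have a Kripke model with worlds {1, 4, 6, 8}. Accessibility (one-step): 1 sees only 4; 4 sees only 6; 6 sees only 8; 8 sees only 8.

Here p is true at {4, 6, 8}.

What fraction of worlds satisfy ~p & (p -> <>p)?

1: ~p is T, p -> <>p is T. ✓
4: ~p is F, p -> <>p is T. ✗
6: ~p is F, p -> <>p is T. ✗
8: ~p is F, p -> <>p is T. ✗
That's 1 of 4 worlds, so 1/4.

1/4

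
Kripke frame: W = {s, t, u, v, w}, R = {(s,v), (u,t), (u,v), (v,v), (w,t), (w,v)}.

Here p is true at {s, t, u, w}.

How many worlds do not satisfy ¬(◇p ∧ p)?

s: ◇p ∧ p is F. ✓
t: ◇p ∧ p is F. ✓
u: ◇p ∧ p is T. ✗
v: ◇p ∧ p is F. ✓
w: ◇p ∧ p is T. ✗
Satisfying worlds: {s, t, v}.
So ¬(◇p ∧ p) fails at the other 2 worlds.

2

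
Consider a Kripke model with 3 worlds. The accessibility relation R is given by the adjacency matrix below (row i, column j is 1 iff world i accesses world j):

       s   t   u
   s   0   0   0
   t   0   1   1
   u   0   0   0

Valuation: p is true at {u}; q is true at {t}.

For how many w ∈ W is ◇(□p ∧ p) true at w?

s: no successors, so ◇(□p ∧ p) fails. ✗
t: successors {t, u}; □p ∧ p there: t:F, u:T. ✓
u: no successors, so ◇(□p ∧ p) fails. ✗
Satisfying worlds: {t}.

1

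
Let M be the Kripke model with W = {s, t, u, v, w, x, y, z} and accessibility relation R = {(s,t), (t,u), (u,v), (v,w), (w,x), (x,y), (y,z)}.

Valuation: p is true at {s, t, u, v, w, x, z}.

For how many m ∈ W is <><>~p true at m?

s: successors {t}; <>~p there: t:F. ✗
t: successors {u}; <>~p there: u:F. ✗
u: successors {v}; <>~p there: v:F. ✗
v: successors {w}; <>~p there: w:F. ✗
w: successors {x}; <>~p there: x:T. ✓
x: successors {y}; <>~p there: y:F. ✗
y: successors {z}; <>~p there: z:F. ✗
z: no successors, so <><>~p fails. ✗
Satisfying worlds: {w}.

1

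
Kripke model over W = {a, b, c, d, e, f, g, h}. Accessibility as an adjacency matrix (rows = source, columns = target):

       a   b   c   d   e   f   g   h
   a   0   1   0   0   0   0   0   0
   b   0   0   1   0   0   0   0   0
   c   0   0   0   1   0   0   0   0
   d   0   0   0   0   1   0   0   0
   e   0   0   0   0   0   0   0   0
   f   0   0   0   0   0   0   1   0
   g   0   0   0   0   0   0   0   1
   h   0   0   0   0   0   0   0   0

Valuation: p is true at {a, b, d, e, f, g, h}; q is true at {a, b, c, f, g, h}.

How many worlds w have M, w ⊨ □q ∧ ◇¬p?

a: □q is T, ◇¬p is F. ✗
b: □q is T, ◇¬p is T. ✓
c: □q is F, ◇¬p is F. ✗
d: □q is F, ◇¬p is F. ✗
e: □q is T, ◇¬p is F. ✗
f: □q is T, ◇¬p is F. ✗
g: □q is T, ◇¬p is F. ✗
h: □q is T, ◇¬p is F. ✗
Satisfying worlds: {b}.

1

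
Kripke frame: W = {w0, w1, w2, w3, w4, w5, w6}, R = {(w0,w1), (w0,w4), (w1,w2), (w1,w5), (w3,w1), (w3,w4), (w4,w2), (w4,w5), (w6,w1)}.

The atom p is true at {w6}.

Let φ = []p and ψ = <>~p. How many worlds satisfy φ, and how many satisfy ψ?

2 and 5

For []p:
w0: successors {w1, w4}; p there: w1:F, w4:F. ✗
w1: successors {w2, w5}; p there: w2:F, w5:F. ✗
w2: no successors, so []p holds vacuously. ✓
w3: successors {w1, w4}; p there: w1:F, w4:F. ✗
w4: successors {w2, w5}; p there: w2:F, w5:F. ✗
w5: no successors, so []p holds vacuously. ✓
w6: successors {w1}; p there: w1:F. ✗
— 2 worlds.
For <>~p:
w0: successors {w1, w4}; ~p there: w1:T, w4:T. ✓
w1: successors {w2, w5}; ~p there: w2:T, w5:T. ✓
w2: no successors, so <>~p fails. ✗
w3: successors {w1, w4}; ~p there: w1:T, w4:T. ✓
w4: successors {w2, w5}; ~p there: w2:T, w5:T. ✓
w5: no successors, so <>~p fails. ✗
w6: successors {w1}; ~p there: w1:T. ✓
— 5 worlds.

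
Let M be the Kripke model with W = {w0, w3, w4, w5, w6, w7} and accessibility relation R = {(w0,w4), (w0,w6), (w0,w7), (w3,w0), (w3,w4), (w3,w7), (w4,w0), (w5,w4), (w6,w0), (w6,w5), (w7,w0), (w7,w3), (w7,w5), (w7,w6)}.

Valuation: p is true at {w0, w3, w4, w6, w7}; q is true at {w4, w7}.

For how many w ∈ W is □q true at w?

w0: successors {w4, w6, w7}; q there: w4:T, w6:F, w7:T. ✗
w3: successors {w0, w4, w7}; q there: w0:F, w4:T, w7:T. ✗
w4: successors {w0}; q there: w0:F. ✗
w5: successors {w4}; q there: w4:T. ✓
w6: successors {w0, w5}; q there: w0:F, w5:F. ✗
w7: successors {w0, w3, w5, w6}; q there: w0:F, w3:F, w5:F, w6:F. ✗
Satisfying worlds: {w5}.

1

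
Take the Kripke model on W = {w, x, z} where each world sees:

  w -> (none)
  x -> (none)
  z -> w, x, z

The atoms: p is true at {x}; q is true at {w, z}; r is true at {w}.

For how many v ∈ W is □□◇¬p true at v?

2

w: no successors, so □□◇¬p holds vacuously. ✓
x: no successors, so □□◇¬p holds vacuously. ✓
z: successors {w, x, z}; □◇¬p there: w:T, x:T, z:F. ✗
Satisfying worlds: {w, x}.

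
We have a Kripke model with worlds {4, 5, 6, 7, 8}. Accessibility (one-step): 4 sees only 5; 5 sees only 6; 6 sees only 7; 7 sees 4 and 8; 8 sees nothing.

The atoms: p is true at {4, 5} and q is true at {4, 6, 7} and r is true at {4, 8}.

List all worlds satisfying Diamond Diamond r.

{6}

4: successors {5}; Diamond r there: 5:F. ✗
5: successors {6}; Diamond r there: 6:F. ✗
6: successors {7}; Diamond r there: 7:T. ✓
7: successors {4, 8}; Diamond r there: 4:F, 8:F. ✗
8: no successors, so Diamond Diamond r fails. ✗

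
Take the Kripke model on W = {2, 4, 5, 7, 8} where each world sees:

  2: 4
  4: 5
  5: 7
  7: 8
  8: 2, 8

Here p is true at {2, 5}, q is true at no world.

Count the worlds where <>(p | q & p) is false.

3

2: successors {4}; p | q & p there: 4:F. ✗
4: successors {5}; p | q & p there: 5:T. ✓
5: successors {7}; p | q & p there: 7:F. ✗
7: successors {8}; p | q & p there: 8:F. ✗
8: successors {2, 8}; p | q & p there: 2:T, 8:F. ✓
Satisfying worlds: {4, 8}.
So <>(p | q & p) fails at the other 3 worlds.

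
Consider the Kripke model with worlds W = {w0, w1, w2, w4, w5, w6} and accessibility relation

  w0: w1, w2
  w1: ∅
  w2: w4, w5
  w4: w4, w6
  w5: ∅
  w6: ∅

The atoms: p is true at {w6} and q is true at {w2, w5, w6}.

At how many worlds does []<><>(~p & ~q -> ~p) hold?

w0: successors {w1, w2}; <><>(~p & ~q -> ~p) there: w1:F, w2:T. ✗
w1: no successors, so []<><>(~p & ~q -> ~p) holds vacuously. ✓
w2: successors {w4, w5}; <><>(~p & ~q -> ~p) there: w4:T, w5:F. ✗
w4: successors {w4, w6}; <><>(~p & ~q -> ~p) there: w4:T, w6:F. ✗
w5: no successors, so []<><>(~p & ~q -> ~p) holds vacuously. ✓
w6: no successors, so []<><>(~p & ~q -> ~p) holds vacuously. ✓
Satisfying worlds: {w1, w5, w6}.

3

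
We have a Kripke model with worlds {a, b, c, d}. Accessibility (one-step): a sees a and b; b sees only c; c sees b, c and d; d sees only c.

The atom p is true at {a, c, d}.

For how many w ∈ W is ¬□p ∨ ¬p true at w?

3

a: ¬□p is T, ¬p is F. ✓
b: ¬□p is F, ¬p is T. ✓
c: ¬□p is T, ¬p is F. ✓
d: ¬□p is F, ¬p is F. ✗
Satisfying worlds: {a, b, c}.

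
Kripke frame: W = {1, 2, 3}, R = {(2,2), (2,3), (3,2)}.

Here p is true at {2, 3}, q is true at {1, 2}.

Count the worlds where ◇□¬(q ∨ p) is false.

3

1: no successors, so ◇□¬(q ∨ p) fails. ✗
2: successors {2, 3}; □¬(q ∨ p) there: 2:F, 3:F. ✗
3: successors {2}; □¬(q ∨ p) there: 2:F. ✗
Satisfying worlds: ∅.
So ◇□¬(q ∨ p) fails at the other 3 worlds.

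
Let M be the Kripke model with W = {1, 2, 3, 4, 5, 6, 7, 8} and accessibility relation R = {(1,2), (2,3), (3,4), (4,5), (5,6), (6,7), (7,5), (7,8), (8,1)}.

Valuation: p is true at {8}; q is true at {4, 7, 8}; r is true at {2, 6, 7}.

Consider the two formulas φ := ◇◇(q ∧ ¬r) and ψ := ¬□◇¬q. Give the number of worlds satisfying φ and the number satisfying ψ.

For ◇◇(q ∧ ¬r):
1: successors {2}; ◇(q ∧ ¬r) there: 2:F. ✗
2: successors {3}; ◇(q ∧ ¬r) there: 3:T. ✓
3: successors {4}; ◇(q ∧ ¬r) there: 4:F. ✗
4: successors {5}; ◇(q ∧ ¬r) there: 5:F. ✗
5: successors {6}; ◇(q ∧ ¬r) there: 6:F. ✗
6: successors {7}; ◇(q ∧ ¬r) there: 7:T. ✓
7: successors {5, 8}; ◇(q ∧ ¬r) there: 5:F, 8:F. ✗
8: successors {1}; ◇(q ∧ ¬r) there: 1:F. ✗
— 2 worlds.
For ¬□◇¬q:
1: □◇¬q is T. ✗
2: □◇¬q is F. ✓
3: □◇¬q is T. ✗
4: □◇¬q is T. ✗
5: □◇¬q is F. ✓
6: □◇¬q is T. ✗
7: □◇¬q is T. ✗
8: □◇¬q is T. ✗
— 2 worlds.

2 and 2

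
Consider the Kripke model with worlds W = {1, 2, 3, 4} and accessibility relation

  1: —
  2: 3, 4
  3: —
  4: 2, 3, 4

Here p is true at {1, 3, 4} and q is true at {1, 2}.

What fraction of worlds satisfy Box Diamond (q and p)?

1: no successors, so Box Diamond (q and p) holds vacuously. ✓
2: successors {3, 4}; Diamond (q and p) there: 3:F, 4:F. ✗
3: no successors, so Box Diamond (q and p) holds vacuously. ✓
4: successors {2, 3, 4}; Diamond (q and p) there: 2:F, 3:F, 4:F. ✗
That's 2 of 4 worlds, so 2/4 = 1/2.

1/2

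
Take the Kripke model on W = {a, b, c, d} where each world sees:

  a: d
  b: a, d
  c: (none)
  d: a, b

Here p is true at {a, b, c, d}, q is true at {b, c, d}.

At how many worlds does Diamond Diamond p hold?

a: successors {d}; Diamond p there: d:T. ✓
b: successors {a, d}; Diamond p there: a:T, d:T. ✓
c: no successors, so Diamond Diamond p fails. ✗
d: successors {a, b}; Diamond p there: a:T, b:T. ✓
Satisfying worlds: {a, b, d}.

3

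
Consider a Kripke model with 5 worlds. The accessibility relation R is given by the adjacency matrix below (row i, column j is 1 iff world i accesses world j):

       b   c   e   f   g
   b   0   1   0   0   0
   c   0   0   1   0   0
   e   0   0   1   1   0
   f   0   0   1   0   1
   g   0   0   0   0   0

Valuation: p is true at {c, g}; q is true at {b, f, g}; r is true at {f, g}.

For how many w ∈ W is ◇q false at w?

b: successors {c}; q there: c:F. ✗
c: successors {e}; q there: e:F. ✗
e: successors {e, f}; q there: e:F, f:T. ✓
f: successors {e, g}; q there: e:F, g:T. ✓
g: no successors, so ◇q fails. ✗
Satisfying worlds: {e, f}.
So ◇q fails at the other 3 worlds.

3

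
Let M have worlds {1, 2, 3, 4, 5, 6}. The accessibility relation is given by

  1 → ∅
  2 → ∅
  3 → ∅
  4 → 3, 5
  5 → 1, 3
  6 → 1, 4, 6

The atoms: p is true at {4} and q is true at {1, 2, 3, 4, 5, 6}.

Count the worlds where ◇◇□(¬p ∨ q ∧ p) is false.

4

1: no successors, so ◇◇□(¬p ∨ q ∧ p) fails. ✗
2: no successors, so ◇◇□(¬p ∨ q ∧ p) fails. ✗
3: no successors, so ◇◇□(¬p ∨ q ∧ p) fails. ✗
4: successors {3, 5}; ◇□(¬p ∨ q ∧ p) there: 3:F, 5:T. ✓
5: successors {1, 3}; ◇□(¬p ∨ q ∧ p) there: 1:F, 3:F. ✗
6: successors {1, 4, 6}; ◇□(¬p ∨ q ∧ p) there: 1:F, 4:T, 6:T. ✓
Satisfying worlds: {4, 6}.
So ◇◇□(¬p ∨ q ∧ p) fails at the other 4 worlds.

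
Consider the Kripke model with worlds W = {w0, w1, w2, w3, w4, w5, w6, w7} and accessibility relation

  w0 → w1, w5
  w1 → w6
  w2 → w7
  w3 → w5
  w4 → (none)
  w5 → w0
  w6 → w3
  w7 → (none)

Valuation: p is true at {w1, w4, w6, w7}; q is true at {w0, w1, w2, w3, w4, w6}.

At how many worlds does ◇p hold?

w0: successors {w1, w5}; p there: w1:T, w5:F. ✓
w1: successors {w6}; p there: w6:T. ✓
w2: successors {w7}; p there: w7:T. ✓
w3: successors {w5}; p there: w5:F. ✗
w4: no successors, so ◇p fails. ✗
w5: successors {w0}; p there: w0:F. ✗
w6: successors {w3}; p there: w3:F. ✗
w7: no successors, so ◇p fails. ✗
Satisfying worlds: {w0, w1, w2}.

3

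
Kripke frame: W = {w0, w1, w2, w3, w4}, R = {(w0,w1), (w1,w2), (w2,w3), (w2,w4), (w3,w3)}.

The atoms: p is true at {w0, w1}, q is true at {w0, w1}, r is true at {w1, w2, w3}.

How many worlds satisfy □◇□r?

3

w0: successors {w1}; ◇□r there: w1:F. ✗
w1: successors {w2}; ◇□r there: w2:T. ✓
w2: successors {w3, w4}; ◇□r there: w3:T, w4:F. ✗
w3: successors {w3}; ◇□r there: w3:T. ✓
w4: no successors, so □◇□r holds vacuously. ✓
Satisfying worlds: {w1, w3, w4}.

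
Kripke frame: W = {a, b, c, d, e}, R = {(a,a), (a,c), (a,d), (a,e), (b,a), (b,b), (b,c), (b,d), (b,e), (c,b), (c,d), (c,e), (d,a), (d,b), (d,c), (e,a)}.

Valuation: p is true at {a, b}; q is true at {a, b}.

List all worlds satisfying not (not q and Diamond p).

{a, b}

a: not q and Diamond p is F. ✓
b: not q and Diamond p is F. ✓
c: not q and Diamond p is T. ✗
d: not q and Diamond p is T. ✗
e: not q and Diamond p is T. ✗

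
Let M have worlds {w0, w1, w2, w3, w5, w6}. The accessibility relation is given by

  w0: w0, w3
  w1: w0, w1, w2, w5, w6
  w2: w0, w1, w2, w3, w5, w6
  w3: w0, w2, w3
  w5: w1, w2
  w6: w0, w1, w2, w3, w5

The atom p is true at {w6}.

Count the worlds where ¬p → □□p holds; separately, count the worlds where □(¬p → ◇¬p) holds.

1 and 6

For ¬p → □□p:
w0: ¬p is T, □□p is F. ✗
w1: ¬p is T, □□p is F. ✗
w2: ¬p is T, □□p is F. ✗
w3: ¬p is T, □□p is F. ✗
w5: ¬p is T, □□p is F. ✗
w6: ¬p is F, □□p is F. ✓
— 1 world.
For □(¬p → ◇¬p):
w0: successors {w0, w3}; ¬p → ◇¬p there: w0:T, w3:T. ✓
w1: successors {w0, w1, w2, w5, w6}; ¬p → ◇¬p there: w0:T, w1:T, w2:T, w5:T, w6:T. ✓
w2: successors {w0, w1, w2, w3, w5, w6}; ¬p → ◇¬p there: w0:T, w1:T, w2:T, w3:T, w5:T, w6:T. ✓
w3: successors {w0, w2, w3}; ¬p → ◇¬p there: w0:T, w2:T, w3:T. ✓
w5: successors {w1, w2}; ¬p → ◇¬p there: w1:T, w2:T. ✓
w6: successors {w0, w1, w2, w3, w5}; ¬p → ◇¬p there: w0:T, w1:T, w2:T, w3:T, w5:T. ✓
— 6 worlds.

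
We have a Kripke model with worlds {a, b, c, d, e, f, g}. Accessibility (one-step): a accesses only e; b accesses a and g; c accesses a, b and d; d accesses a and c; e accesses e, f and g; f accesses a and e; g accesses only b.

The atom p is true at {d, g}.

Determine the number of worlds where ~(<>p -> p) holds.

3

a: <>p -> p is T. ✗
b: <>p -> p is F. ✓
c: <>p -> p is F. ✓
d: <>p -> p is T. ✗
e: <>p -> p is F. ✓
f: <>p -> p is T. ✗
g: <>p -> p is T. ✗
Satisfying worlds: {b, c, e}.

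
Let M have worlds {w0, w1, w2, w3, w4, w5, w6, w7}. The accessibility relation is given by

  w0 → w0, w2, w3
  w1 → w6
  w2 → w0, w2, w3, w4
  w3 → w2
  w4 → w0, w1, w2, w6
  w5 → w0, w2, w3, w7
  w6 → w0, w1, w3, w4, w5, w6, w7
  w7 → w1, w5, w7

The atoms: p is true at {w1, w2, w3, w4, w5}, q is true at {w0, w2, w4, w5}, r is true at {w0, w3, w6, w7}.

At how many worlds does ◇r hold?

w0: successors {w0, w2, w3}; r there: w0:T, w2:F, w3:T. ✓
w1: successors {w6}; r there: w6:T. ✓
w2: successors {w0, w2, w3, w4}; r there: w0:T, w2:F, w3:T, w4:F. ✓
w3: successors {w2}; r there: w2:F. ✗
w4: successors {w0, w1, w2, w6}; r there: w0:T, w1:F, w2:F, w6:T. ✓
w5: successors {w0, w2, w3, w7}; r there: w0:T, w2:F, w3:T, w7:T. ✓
w6: successors {w0, w1, w3, w4, w5, w6, w7}; r there: w0:T, w1:F, w3:T, w4:F, w5:F, w6:T, w7:T. ✓
w7: successors {w1, w5, w7}; r there: w1:F, w5:F, w7:T. ✓
Satisfying worlds: {w0, w1, w2, w4, w5, w6, w7}.

7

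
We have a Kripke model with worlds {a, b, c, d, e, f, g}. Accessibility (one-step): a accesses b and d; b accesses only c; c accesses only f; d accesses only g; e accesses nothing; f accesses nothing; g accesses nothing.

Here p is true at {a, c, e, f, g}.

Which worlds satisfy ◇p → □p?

{a, b, c, d, e, f, g}

a: ◇p is F, □p is F. ✓
b: ◇p is T, □p is T. ✓
c: ◇p is T, □p is T. ✓
d: ◇p is T, □p is T. ✓
e: ◇p is F, □p is T. ✓
f: ◇p is F, □p is T. ✓
g: ◇p is F, □p is T. ✓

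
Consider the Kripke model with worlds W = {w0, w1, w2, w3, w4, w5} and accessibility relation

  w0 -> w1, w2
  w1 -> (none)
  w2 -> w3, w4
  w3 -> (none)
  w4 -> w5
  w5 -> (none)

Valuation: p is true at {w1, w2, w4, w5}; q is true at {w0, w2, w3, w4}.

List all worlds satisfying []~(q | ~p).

{w1, w3, w4, w5}

w0: successors {w1, w2}; ~(q | ~p) there: w1:T, w2:F. ✗
w1: no successors, so []~(q | ~p) holds vacuously. ✓
w2: successors {w3, w4}; ~(q | ~p) there: w3:F, w4:F. ✗
w3: no successors, so []~(q | ~p) holds vacuously. ✓
w4: successors {w5}; ~(q | ~p) there: w5:T. ✓
w5: no successors, so []~(q | ~p) holds vacuously. ✓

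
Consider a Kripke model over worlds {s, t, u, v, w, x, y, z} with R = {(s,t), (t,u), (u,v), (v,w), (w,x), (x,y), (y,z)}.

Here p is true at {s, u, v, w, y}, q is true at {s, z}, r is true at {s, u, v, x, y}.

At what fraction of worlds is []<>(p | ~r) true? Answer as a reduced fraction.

s: successors {t}; <>(p | ~r) there: t:T. ✓
t: successors {u}; <>(p | ~r) there: u:T. ✓
u: successors {v}; <>(p | ~r) there: v:T. ✓
v: successors {w}; <>(p | ~r) there: w:F. ✗
w: successors {x}; <>(p | ~r) there: x:T. ✓
x: successors {y}; <>(p | ~r) there: y:T. ✓
y: successors {z}; <>(p | ~r) there: z:F. ✗
z: no successors, so []<>(p | ~r) holds vacuously. ✓
That's 6 of 8 worlds, so 6/8 = 3/4.

3/4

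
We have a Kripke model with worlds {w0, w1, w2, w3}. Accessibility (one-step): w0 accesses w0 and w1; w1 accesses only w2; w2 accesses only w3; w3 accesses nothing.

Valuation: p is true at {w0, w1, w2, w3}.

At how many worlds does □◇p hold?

w0: successors {w0, w1}; ◇p there: w0:T, w1:T. ✓
w1: successors {w2}; ◇p there: w2:T. ✓
w2: successors {w3}; ◇p there: w3:F. ✗
w3: no successors, so □◇p holds vacuously. ✓
Satisfying worlds: {w0, w1, w3}.

3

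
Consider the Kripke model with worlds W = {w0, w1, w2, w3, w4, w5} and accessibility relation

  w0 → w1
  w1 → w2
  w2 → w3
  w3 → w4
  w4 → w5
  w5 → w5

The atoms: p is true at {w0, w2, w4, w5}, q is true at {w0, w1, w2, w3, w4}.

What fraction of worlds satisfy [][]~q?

w0: successors {w1}; []~q there: w1:F. ✗
w1: successors {w2}; []~q there: w2:F. ✗
w2: successors {w3}; []~q there: w3:F. ✗
w3: successors {w4}; []~q there: w4:T. ✓
w4: successors {w5}; []~q there: w5:T. ✓
w5: successors {w5}; []~q there: w5:T. ✓
That's 3 of 6 worlds, so 3/6 = 1/2.

1/2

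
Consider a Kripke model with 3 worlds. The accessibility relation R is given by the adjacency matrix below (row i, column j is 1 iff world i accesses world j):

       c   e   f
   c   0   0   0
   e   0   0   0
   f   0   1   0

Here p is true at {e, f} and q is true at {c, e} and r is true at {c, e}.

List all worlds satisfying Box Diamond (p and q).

{c, e}

c: no successors, so Box Diamond (p and q) holds vacuously. ✓
e: no successors, so Box Diamond (p and q) holds vacuously. ✓
f: successors {e}; Diamond (p and q) there: e:F. ✗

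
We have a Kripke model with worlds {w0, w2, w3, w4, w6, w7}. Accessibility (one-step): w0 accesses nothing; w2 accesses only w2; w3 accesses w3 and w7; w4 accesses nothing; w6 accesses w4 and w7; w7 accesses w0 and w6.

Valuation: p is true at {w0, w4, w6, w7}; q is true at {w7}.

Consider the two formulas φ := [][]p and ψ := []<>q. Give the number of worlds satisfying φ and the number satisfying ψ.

4 and 2

For [][]p:
w0: no successors, so [][]p holds vacuously. ✓
w2: successors {w2}; []p there: w2:F. ✗
w3: successors {w3, w7}; []p there: w3:F, w7:T. ✗
w4: no successors, so [][]p holds vacuously. ✓
w6: successors {w4, w7}; []p there: w4:T, w7:T. ✓
w7: successors {w0, w6}; []p there: w0:T, w6:T. ✓
— 4 worlds.
For []<>q:
w0: no successors, so []<>q holds vacuously. ✓
w2: successors {w2}; <>q there: w2:F. ✗
w3: successors {w3, w7}; <>q there: w3:T, w7:F. ✗
w4: no successors, so []<>q holds vacuously. ✓
w6: successors {w4, w7}; <>q there: w4:F, w7:F. ✗
w7: successors {w0, w6}; <>q there: w0:F, w6:T. ✗
— 2 worlds.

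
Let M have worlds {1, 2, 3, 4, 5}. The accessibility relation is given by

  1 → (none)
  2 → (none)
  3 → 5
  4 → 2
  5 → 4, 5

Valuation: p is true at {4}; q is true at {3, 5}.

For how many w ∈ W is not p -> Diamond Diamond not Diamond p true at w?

3

1: not p is T, Diamond Diamond not Diamond p is F. ✗
2: not p is T, Diamond Diamond not Diamond p is F. ✗
3: not p is T, Diamond Diamond not Diamond p is T. ✓
4: not p is F, Diamond Diamond not Diamond p is F. ✓
5: not p is T, Diamond Diamond not Diamond p is T. ✓
Satisfying worlds: {3, 4, 5}.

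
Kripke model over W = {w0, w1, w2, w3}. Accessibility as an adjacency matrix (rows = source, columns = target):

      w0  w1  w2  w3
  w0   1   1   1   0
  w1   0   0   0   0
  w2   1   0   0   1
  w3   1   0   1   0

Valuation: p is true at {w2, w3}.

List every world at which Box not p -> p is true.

w0: Box not p is F, p is F. ✓
w1: Box not p is T, p is F. ✗
w2: Box not p is F, p is T. ✓
w3: Box not p is F, p is T. ✓

{w0, w2, w3}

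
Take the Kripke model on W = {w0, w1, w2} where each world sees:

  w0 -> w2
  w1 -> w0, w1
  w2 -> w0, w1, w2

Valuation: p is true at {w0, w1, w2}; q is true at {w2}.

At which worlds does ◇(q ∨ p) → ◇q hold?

w0: ◇(q ∨ p) is T, ◇q is T. ✓
w1: ◇(q ∨ p) is T, ◇q is F. ✗
w2: ◇(q ∨ p) is T, ◇q is T. ✓

{w0, w2}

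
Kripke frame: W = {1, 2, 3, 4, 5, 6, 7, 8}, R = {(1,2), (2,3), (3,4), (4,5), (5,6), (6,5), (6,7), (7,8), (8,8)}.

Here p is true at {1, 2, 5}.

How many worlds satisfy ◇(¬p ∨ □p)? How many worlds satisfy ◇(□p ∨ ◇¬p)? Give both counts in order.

6 and 8

For ◇(¬p ∨ □p):
1: successors {2}; ¬p ∨ □p there: 2:F. ✗
2: successors {3}; ¬p ∨ □p there: 3:T. ✓
3: successors {4}; ¬p ∨ □p there: 4:T. ✓
4: successors {5}; ¬p ∨ □p there: 5:F. ✗
5: successors {6}; ¬p ∨ □p there: 6:T. ✓
6: successors {5, 7}; ¬p ∨ □p there: 5:F, 7:T. ✓
7: successors {8}; ¬p ∨ □p there: 8:T. ✓
8: successors {8}; ¬p ∨ □p there: 8:T. ✓
— 6 worlds.
For ◇(□p ∨ ◇¬p):
1: successors {2}; □p ∨ ◇¬p there: 2:T. ✓
2: successors {3}; □p ∨ ◇¬p there: 3:T. ✓
3: successors {4}; □p ∨ ◇¬p there: 4:T. ✓
4: successors {5}; □p ∨ ◇¬p there: 5:T. ✓
5: successors {6}; □p ∨ ◇¬p there: 6:T. ✓
6: successors {5, 7}; □p ∨ ◇¬p there: 5:T, 7:T. ✓
7: successors {8}; □p ∨ ◇¬p there: 8:T. ✓
8: successors {8}; □p ∨ ◇¬p there: 8:T. ✓
— 8 worlds.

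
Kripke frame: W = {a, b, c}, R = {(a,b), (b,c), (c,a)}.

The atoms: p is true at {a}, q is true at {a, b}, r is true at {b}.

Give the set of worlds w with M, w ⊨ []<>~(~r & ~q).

{b, c}

a: successors {b}; <>~(~r & ~q) there: b:F. ✗
b: successors {c}; <>~(~r & ~q) there: c:T. ✓
c: successors {a}; <>~(~r & ~q) there: a:T. ✓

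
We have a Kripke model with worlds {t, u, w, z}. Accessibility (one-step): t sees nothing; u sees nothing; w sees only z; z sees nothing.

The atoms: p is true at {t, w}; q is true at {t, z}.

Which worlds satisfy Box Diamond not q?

{t, u, z}

t: no successors, so Box Diamond not q holds vacuously. ✓
u: no successors, so Box Diamond not q holds vacuously. ✓
w: successors {z}; Diamond not q there: z:F. ✗
z: no successors, so Box Diamond not q holds vacuously. ✓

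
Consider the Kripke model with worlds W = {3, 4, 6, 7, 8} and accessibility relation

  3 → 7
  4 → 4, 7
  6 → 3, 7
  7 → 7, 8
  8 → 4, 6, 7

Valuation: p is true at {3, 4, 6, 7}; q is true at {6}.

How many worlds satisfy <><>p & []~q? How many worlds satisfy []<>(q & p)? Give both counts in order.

For <><>p & []~q:
3: <><>p is T, []~q is T. ✓
4: <><>p is T, []~q is T. ✓
6: <><>p is T, []~q is T. ✓
7: <><>p is T, []~q is T. ✓
8: <><>p is T, []~q is F. ✗
— 4 worlds.
For []<>(q & p):
3: successors {7}; <>(q & p) there: 7:F. ✗
4: successors {4, 7}; <>(q & p) there: 4:F, 7:F. ✗
6: successors {3, 7}; <>(q & p) there: 3:F, 7:F. ✗
7: successors {7, 8}; <>(q & p) there: 7:F, 8:T. ✗
8: successors {4, 6, 7}; <>(q & p) there: 4:F, 6:F, 7:F. ✗
— 0 worlds.

4 and 0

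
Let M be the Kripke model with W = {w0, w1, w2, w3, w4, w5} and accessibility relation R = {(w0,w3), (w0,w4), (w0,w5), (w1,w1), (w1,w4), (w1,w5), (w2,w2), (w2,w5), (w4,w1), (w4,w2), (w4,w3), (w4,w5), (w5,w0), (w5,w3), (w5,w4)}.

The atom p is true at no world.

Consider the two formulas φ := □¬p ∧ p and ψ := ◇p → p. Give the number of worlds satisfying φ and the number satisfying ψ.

0 and 6

For □¬p ∧ p:
w0: □¬p is T, p is F. ✗
w1: □¬p is T, p is F. ✗
w2: □¬p is T, p is F. ✗
w3: □¬p is T, p is F. ✗
w4: □¬p is T, p is F. ✗
w5: □¬p is T, p is F. ✗
— 0 worlds.
For ◇p → p:
w0: ◇p is F, p is F. ✓
w1: ◇p is F, p is F. ✓
w2: ◇p is F, p is F. ✓
w3: ◇p is F, p is F. ✓
w4: ◇p is F, p is F. ✓
w5: ◇p is F, p is F. ✓
— 6 worlds.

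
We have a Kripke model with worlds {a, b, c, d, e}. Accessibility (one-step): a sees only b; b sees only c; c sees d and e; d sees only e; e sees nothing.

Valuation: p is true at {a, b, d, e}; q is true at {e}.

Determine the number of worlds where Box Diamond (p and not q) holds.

2

a: successors {b}; Diamond (p and not q) there: b:F. ✗
b: successors {c}; Diamond (p and not q) there: c:T. ✓
c: successors {d, e}; Diamond (p and not q) there: d:F, e:F. ✗
d: successors {e}; Diamond (p and not q) there: e:F. ✗
e: no successors, so Box Diamond (p and not q) holds vacuously. ✓
Satisfying worlds: {b, e}.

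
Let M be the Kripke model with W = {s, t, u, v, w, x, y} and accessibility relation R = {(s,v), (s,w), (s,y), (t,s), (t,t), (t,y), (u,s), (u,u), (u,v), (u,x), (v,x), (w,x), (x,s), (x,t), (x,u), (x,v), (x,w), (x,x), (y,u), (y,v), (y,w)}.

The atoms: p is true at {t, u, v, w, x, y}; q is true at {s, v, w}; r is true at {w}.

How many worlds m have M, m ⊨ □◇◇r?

5

s: successors {v, w, y}; ◇◇r there: v:T, w:T, y:F. ✗
t: successors {s, t, y}; ◇◇r there: s:T, t:T, y:F. ✗
u: successors {s, u, v, x}; ◇◇r there: s:T, u:T, v:T, x:T. ✓
v: successors {x}; ◇◇r there: x:T. ✓
w: successors {x}; ◇◇r there: x:T. ✓
x: successors {s, t, u, v, w, x}; ◇◇r there: s:T, t:T, u:T, v:T, w:T, x:T. ✓
y: successors {u, v, w}; ◇◇r there: u:T, v:T, w:T. ✓
Satisfying worlds: {u, v, w, x, y}.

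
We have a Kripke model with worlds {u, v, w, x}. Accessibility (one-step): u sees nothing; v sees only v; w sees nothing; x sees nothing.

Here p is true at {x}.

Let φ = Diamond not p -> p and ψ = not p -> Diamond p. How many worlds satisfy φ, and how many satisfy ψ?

3 and 1

For Diamond not p -> p:
u: Diamond not p is F, p is F. ✓
v: Diamond not p is T, p is F. ✗
w: Diamond not p is F, p is F. ✓
x: Diamond not p is F, p is T. ✓
— 3 worlds.
For not p -> Diamond p:
u: not p is T, Diamond p is F. ✗
v: not p is T, Diamond p is F. ✗
w: not p is T, Diamond p is F. ✗
x: not p is F, Diamond p is F. ✓
— 1 world.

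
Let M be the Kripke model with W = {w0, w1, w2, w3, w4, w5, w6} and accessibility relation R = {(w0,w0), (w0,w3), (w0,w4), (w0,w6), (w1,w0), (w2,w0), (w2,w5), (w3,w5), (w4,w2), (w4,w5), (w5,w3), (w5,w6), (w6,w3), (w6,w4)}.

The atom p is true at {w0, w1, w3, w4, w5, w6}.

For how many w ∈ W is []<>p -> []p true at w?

6

w0: []<>p is T, []p is T. ✓
w1: []<>p is T, []p is T. ✓
w2: []<>p is T, []p is T. ✓
w3: []<>p is T, []p is T. ✓
w4: []<>p is T, []p is F. ✗
w5: []<>p is T, []p is T. ✓
w6: []<>p is T, []p is T. ✓
Satisfying worlds: {w0, w1, w2, w3, w5, w6}.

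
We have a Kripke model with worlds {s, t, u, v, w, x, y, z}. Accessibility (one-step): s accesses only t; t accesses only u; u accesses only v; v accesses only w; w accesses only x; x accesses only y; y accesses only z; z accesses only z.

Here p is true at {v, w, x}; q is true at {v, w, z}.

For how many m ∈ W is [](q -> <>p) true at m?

6

s: successors {t}; q -> <>p there: t:T. ✓
t: successors {u}; q -> <>p there: u:T. ✓
u: successors {v}; q -> <>p there: v:T. ✓
v: successors {w}; q -> <>p there: w:T. ✓
w: successors {x}; q -> <>p there: x:T. ✓
x: successors {y}; q -> <>p there: y:T. ✓
y: successors {z}; q -> <>p there: z:F. ✗
z: successors {z}; q -> <>p there: z:F. ✗
Satisfying worlds: {s, t, u, v, w, x}.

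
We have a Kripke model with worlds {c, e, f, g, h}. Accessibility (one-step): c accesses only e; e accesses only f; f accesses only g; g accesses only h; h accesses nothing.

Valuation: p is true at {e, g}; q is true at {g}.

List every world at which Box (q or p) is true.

c: successors {e}; q or p there: e:T. ✓
e: successors {f}; q or p there: f:F. ✗
f: successors {g}; q or p there: g:T. ✓
g: successors {h}; q or p there: h:F. ✗
h: no successors, so Box (q or p) holds vacuously. ✓

{c, f, h}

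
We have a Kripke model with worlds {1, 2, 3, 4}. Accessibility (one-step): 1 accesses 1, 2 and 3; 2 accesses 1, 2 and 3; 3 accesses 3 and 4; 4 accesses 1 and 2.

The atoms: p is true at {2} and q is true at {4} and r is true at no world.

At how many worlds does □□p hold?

1: successors {1, 2, 3}; □p there: 1:F, 2:F, 3:F. ✗
2: successors {1, 2, 3}; □p there: 1:F, 2:F, 3:F. ✗
3: successors {3, 4}; □p there: 3:F, 4:F. ✗
4: successors {1, 2}; □p there: 1:F, 2:F. ✗
Satisfying worlds: ∅.

0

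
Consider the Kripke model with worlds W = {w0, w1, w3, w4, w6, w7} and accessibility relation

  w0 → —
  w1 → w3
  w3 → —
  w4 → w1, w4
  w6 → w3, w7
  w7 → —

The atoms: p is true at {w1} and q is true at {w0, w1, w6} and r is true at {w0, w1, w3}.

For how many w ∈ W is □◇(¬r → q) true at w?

4

w0: no successors, so □◇(¬r → q) holds vacuously. ✓
w1: successors {w3}; ◇(¬r → q) there: w3:F. ✗
w3: no successors, so □◇(¬r → q) holds vacuously. ✓
w4: successors {w1, w4}; ◇(¬r → q) there: w1:T, w4:T. ✓
w6: successors {w3, w7}; ◇(¬r → q) there: w3:F, w7:F. ✗
w7: no successors, so □◇(¬r → q) holds vacuously. ✓
Satisfying worlds: {w0, w3, w4, w7}.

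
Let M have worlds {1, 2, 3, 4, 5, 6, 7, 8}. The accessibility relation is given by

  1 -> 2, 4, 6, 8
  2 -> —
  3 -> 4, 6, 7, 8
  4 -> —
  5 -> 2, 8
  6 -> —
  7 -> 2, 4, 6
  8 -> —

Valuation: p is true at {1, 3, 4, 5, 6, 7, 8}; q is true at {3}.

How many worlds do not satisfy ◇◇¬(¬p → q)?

1: successors {2, 4, 6, 8}; ◇¬(¬p → q) there: 2:F, 4:F, 6:F, 8:F. ✗
2: no successors, so ◇◇¬(¬p → q) fails. ✗
3: successors {4, 6, 7, 8}; ◇¬(¬p → q) there: 4:F, 6:F, 7:T, 8:F. ✓
4: no successors, so ◇◇¬(¬p → q) fails. ✗
5: successors {2, 8}; ◇¬(¬p → q) there: 2:F, 8:F. ✗
6: no successors, so ◇◇¬(¬p → q) fails. ✗
7: successors {2, 4, 6}; ◇¬(¬p → q) there: 2:F, 4:F, 6:F. ✗
8: no successors, so ◇◇¬(¬p → q) fails. ✗
Satisfying worlds: {3}.
So ◇◇¬(¬p → q) fails at the other 7 worlds.

7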